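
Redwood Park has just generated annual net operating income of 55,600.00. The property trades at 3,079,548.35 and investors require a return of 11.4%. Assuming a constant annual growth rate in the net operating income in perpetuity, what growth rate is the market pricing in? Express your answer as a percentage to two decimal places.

9.42%

P = D₀(1+g)/(r−g) ⇒ P(r−g) = D₀(1+g) ⇒ g(P+D₀) = P·r − D₀
g = (P·r − D₀)/(P + D₀) = (3,079,548.35×0.114 − 55,600.00) / (3,079,548.35 + 55,600.00) = 0.094244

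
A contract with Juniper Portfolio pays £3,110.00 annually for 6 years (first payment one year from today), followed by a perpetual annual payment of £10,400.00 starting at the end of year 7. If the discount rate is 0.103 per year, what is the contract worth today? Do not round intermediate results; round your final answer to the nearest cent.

£69498.22

PV of 6-year annuity: £3,110.00 × [1 − (1+0.103)^−6] / 0.103 = 13426.60624
Perpetuity value at year 6: £10,400.00 / 0.103 = 100970.87379
PV of perpetuity: 100970.87379 / (1+0.103)^6 = 56071.61176
Total PV = 13426.60624 + 56071.61176 = 69498.21800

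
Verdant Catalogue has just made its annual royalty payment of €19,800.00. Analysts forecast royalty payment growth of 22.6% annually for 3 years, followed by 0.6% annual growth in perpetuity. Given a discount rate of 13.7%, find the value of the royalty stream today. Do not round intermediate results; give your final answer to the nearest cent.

€259819.87

D_1 = 24274.80000
D_2 = 29760.90480
D_3 = 36486.86928
Terminal value at year 3: TV = D_3×(1+g_2)/(r−g_2) = 36705.79050/0.131 = 280196.87405
P_0 = D_1/(1+r)^1 + D_2/(1+r)^2 + D_3/(1+r)^3 + TV/(1+r)^3
    = 21349.86807 + 23021.05388 + 24823.05370 + 190625.89328 = 259819.86893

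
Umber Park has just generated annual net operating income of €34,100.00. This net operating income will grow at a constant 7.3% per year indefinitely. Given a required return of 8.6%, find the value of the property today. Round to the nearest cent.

€2814561.54

D₁ = D₀ × (1 + g) = €34,100.00 × 1.073 = €36,589.3000
Growing perpetuity: P = D₁ / (r − g) = €36,589.3000 / (0.086 − 0.073) = €2,814,561.54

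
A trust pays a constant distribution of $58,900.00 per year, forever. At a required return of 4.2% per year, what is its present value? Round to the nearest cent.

$1402380.95

Level perpetuity: PV = C / r = $58,900.00 / 0.042 = $1,402,380.95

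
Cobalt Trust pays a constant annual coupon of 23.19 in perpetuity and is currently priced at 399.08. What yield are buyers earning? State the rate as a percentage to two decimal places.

5.81%

P = C/r ⇒ r = C/P = 23.19/399.08 = 0.058109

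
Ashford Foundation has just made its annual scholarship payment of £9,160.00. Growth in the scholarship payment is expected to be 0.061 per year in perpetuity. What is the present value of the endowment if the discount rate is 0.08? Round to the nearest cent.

D₁ = D₀ × (1 + g) = £9,160.00 × 1.061 = £9,718.7600
Growing perpetuity: P = D₁ / (r − g) = £9,718.7600 / (0.08 − 0.061) = £511,513.68

£511513.68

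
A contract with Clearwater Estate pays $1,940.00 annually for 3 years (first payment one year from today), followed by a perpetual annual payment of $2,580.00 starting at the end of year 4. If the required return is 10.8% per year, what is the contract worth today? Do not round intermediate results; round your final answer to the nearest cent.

$22319.46

PV of 3-year annuity: $1,940.00 × [1 − (1+0.108)^−3] / 0.108 = 4757.34609
Perpetuity value at year 3: $2,580.00 / 0.108 = 23888.88889
PV of perpetuity: 23888.88889 / (1+0.108)^3 = 17562.10904
Total PV = 4757.34609 + 17562.10904 = 22319.45513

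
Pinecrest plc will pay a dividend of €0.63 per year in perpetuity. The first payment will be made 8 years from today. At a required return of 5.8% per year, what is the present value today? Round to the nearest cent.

€7.32

Value at end of year 7: C / r = €0.63 / 0.058 = €10.8621
Discount to today: PV = €10.8621 / (1 + 0.058)^7 = €10.8621 / 1.483883 = €7.32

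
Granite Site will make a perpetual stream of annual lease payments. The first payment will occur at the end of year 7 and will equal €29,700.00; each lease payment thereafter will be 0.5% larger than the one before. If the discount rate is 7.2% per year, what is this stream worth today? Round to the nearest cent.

Value at end of year 6: C₁ / (r − g) = €29,700.00 / (0.072 − 0.005) = €443,283.5821
Discount to today: PV = €443,283.5821 / (1 + 0.072)^6 = €443,283.5821 / 1.517640 = €292,087.48

€292087.48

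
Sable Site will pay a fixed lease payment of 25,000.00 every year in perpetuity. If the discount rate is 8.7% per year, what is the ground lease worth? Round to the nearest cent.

287356.32

Level perpetuity: PV = C / r = 25,000.00 / 0.087 = 287,356.32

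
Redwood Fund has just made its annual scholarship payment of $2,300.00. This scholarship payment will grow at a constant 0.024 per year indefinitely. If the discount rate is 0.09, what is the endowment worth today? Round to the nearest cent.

$35684.85

D₁ = D₀ × (1 + g) = $2,300.00 × 1.024 = $2,355.2000
Growing perpetuity: P = D₁ / (r − g) = $2,355.2000 / (0.09 − 0.024) = $35,684.85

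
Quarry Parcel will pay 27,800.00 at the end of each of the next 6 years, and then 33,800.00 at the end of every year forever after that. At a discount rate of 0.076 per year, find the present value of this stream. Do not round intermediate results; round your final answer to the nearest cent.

416659.74

PV of 6-year annuity: 27,800.00 × [1 − (1+0.076)^−6] / 0.076 = 130090.56285
Perpetuity value at year 6: 33,800.00 / 0.076 = 444736.84211
PV of perpetuity: 444736.84211 / (1+0.076)^6 = 286569.17936
Total PV = 130090.56285 + 286569.17936 = 416659.74221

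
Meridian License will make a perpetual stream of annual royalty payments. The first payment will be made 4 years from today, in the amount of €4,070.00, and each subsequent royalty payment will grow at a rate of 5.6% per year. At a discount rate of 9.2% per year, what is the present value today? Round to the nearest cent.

Value at end of year 3: C₁ / (r − g) = €4,070.00 / (0.092 − 0.056) = €113,055.5556
Discount to today: PV = €113,055.5556 / (1 + 0.092)^3 = €113,055.5556 / 1.302171 = €86,820.84

€86820.84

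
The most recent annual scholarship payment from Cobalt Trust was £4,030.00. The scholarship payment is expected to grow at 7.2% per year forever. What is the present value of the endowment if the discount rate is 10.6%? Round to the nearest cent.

D₁ = D₀ × (1 + g) = £4,030.00 × 1.072 = £4,320.1600
Growing perpetuity: P = D₁ / (r − g) = £4,320.1600 / (0.106 − 0.072) = £127,063.53

£127063.53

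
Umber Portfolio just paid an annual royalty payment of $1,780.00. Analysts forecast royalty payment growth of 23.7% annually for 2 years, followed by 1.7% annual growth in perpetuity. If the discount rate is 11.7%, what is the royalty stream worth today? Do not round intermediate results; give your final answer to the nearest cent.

D_1 = 2201.86000
D_2 = 2723.70082
Terminal value at year 2: TV = D_2×(1+g_2)/(r−g_2) = 2770.00373/0.1 = 27700.03734
P_0 = D_1/(1+r)^1 + D_2/(1+r)^2 + TV/(1+r)^2
    = 1971.22650 + 2182.99658 + 22201.07522 = 26355.29830

$26355.30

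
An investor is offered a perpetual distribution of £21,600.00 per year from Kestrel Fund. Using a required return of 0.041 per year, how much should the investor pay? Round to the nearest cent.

Level perpetuity: PV = C / r = £21,600.00 / 0.041 = £526,829.27

£526829.27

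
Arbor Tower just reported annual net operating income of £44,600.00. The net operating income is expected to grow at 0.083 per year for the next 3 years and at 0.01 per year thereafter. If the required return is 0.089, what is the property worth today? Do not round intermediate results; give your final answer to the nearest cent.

D_1 = 48301.80000
D_2 = 52310.84940
D_3 = 56652.64990
Terminal value at year 3: TV = D_3×(1+g_2)/(r−g_2) = 57219.17640/0.079 = 724293.37214
P_0 = D_1/(1+r)^1 + D_2/(1+r)^2 + D_3/(1+r)^3 + TV/(1+r)^3
    = 44354.26997 + 44109.89383 + 43866.86411 + 560829.52851 = 693160.55642

£693160.56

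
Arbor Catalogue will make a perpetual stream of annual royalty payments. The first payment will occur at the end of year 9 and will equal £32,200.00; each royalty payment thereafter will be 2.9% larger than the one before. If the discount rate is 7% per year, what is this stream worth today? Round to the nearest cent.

Value at end of year 8: C₁ / (r − g) = £32,200.00 / (0.07 − 0.029) = £785,365.8537
Discount to today: PV = £785,365.8537 / (1 + 0.07)^8 = £785,365.8537 / 1.718186 = £457,090.08

£457090.08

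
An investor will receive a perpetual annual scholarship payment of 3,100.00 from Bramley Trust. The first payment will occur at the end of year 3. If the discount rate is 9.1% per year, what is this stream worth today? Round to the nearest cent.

28620.08

Value at end of year 2: C / r = 3,100.00 / 0.091 = 34,065.9341
Discount to today: PV = 34,065.9341 / (1 + 0.091)^2 = 34,065.9341 / 1.190281 = 28,620.08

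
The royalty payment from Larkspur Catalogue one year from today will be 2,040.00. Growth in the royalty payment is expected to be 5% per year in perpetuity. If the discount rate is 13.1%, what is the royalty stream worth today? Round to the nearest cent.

25185.19

Growing perpetuity: P = D₁ / (r − g) = 2,040.0000 / (0.131 − 0.05) = 25,185.19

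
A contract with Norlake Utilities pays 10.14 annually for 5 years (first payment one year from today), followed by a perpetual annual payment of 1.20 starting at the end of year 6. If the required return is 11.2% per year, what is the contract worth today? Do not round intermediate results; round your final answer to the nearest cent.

43.59

PV of 5-year annuity: 10.14 × [1 − (1+0.112)^−5] / 0.112 = 37.28861
Perpetuity value at year 5: 1.20 / 0.112 = 10.71429
PV of perpetuity: 10.71429 / (1+0.112)^5 = 6.30143
Total PV = 37.28861 + 6.30143 = 43.59004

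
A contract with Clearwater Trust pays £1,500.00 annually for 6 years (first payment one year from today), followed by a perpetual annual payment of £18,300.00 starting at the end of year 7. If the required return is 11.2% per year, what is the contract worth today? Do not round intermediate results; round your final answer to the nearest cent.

£92727.44

PV of 6-year annuity: £1,500.00 × [1 − (1+0.112)^−6] / 0.112 = 6309.41236
Perpetuity value at year 6: £18,300.00 / 0.112 = 163392.85714
PV of perpetuity: 163392.85714 / (1+0.112)^6 = 86418.02637
Total PV = 6309.41236 + 86418.02637 = 92727.43873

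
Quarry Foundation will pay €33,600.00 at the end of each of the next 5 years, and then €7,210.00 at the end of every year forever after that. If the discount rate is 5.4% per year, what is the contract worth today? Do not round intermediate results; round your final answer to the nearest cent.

PV of 5-year annuity: €33,600.00 × [1 − (1+0.054)^−5] / 0.054 = 143875.87361
Perpetuity value at year 5: €7,210.00 / 0.054 = 133518.51852
PV of perpetuity: 133518.51852 / (1+0.054)^5 = 102645.15397
Total PV = 143875.87361 + 102645.15397 = 246521.02759

€246521.03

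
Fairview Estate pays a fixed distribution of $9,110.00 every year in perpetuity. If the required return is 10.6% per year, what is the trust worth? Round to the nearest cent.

Level perpetuity: PV = C / r = $9,110.00 / 0.106 = $85,943.40

$85943.40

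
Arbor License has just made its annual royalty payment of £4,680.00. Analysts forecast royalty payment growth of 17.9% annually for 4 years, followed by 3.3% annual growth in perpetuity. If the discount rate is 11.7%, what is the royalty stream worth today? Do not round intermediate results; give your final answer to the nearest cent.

D_1 = 5517.72000
D_2 = 6505.39188
D_3 = 7669.85703
D_4 = 9042.76143
Terminal value at year 4: TV = D_4×(1+g_2)/(r−g_2) = 9341.17256/0.084 = 111204.43526
P_0 = D_1/(1+r)^1 + D_2/(1+r)^2 + D_3/(1+r)^3 + D_4/(1+r)^4 + TV/(1+r)^4
    = 4939.76723 + 5213.95306 + 5503.35780 + 5808.82618 + 71434.73146 = 92900.63573

£92900.64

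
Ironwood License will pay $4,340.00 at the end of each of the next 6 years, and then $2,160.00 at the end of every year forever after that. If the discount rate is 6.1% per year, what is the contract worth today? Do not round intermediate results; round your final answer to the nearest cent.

$46096.01

PV of 6-year annuity: $4,340.00 × [1 − (1+0.061)^−6] / 0.061 = 21274.30005
Perpetuity value at year 6: $2,160.00 / 0.061 = 35409.83607
PV of perpetuity: 35409.83607 / (1+0.061)^6 = 24821.70517
Total PV = 21274.30005 + 24821.70517 = 46096.00521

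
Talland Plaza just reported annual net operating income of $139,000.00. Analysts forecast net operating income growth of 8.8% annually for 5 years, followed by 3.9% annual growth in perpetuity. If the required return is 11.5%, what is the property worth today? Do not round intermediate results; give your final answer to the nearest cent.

$2327186.27

D_1 = 151232.00000
D_2 = 164540.41600
D_3 = 179019.97261
D_4 = 194773.73020
D_5 = 211913.81845
Terminal value at year 5: TV = D_5×(1+g_2)/(r−g_2) = 220178.45737/0.076 = 2897084.96546
P_0 = D_1/(1+r)^1 + D_2/(1+r)^2 + D_3/(1+r)^3 + D_4/(1+r)^4 + D_5/(1+r)^5 + TV/(1+r)^5
    = 135634.08072 + 132349.66800 + 129144.78815 + 126017.51525 + 122965.97004 + 1681074.24829 = 2327186.27044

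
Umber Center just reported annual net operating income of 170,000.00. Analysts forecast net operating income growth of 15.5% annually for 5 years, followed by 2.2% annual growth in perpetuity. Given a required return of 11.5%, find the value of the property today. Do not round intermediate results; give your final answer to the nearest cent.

D_1 = 196350.00000
D_2 = 226784.25000
D_3 = 261935.80875
D_4 = 302535.85911
D_5 = 349428.91727
Terminal value at year 5: TV = D_5×(1+g_2)/(r−g_2) = 357116.35345/0.093 = 3839960.78976
P_0 = D_1/(1+r)^1 + D_2/(1+r)^2 + D_3/(1+r)^3 + D_4/(1+r)^4 + D_5/(1+r)^5 + TV/(1+r)^5
    = 176098.65471 + 182416.09524 + 188960.17040 + 195739.01060 + 202761.03788 + 2228191.19048 = 3174166.15930

3174166.16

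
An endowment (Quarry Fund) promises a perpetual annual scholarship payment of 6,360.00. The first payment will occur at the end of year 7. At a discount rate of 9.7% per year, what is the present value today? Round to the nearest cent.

37622.32

Value at end of year 6: C / r = 6,360.00 / 0.097 = 65,567.0103
Discount to today: PV = 65,567.0103 / (1 + 0.097)^6 = 65,567.0103 / 1.742769 = 37,622.32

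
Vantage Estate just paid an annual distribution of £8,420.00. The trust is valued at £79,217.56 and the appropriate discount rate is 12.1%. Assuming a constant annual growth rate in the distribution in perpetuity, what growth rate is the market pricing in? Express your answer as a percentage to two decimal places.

P = D₀(1+g)/(r−g) ⇒ P(r−g) = D₀(1+g) ⇒ g(P+D₀) = P·r − D₀
g = (P·r − D₀)/(P + D₀) = (£79,217.56×0.121 − £8,420.00) / (£79,217.56 + £8,420.00) = 0.013297

1.33%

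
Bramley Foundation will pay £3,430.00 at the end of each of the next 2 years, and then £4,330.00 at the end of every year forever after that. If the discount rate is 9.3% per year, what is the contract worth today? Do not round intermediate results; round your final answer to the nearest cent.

£44982.36

PV of 2-year annuity: £3,430.00 × [1 − (1+0.093)^−2] / 0.093 = 6009.28808
Perpetuity value at year 2: £4,330.00 / 0.093 = 46559.13978
PV of perpetuity: 46559.13978 / (1+0.093)^2 = 38973.07057
Total PV = 6009.28808 + 38973.07057 = 44982.35866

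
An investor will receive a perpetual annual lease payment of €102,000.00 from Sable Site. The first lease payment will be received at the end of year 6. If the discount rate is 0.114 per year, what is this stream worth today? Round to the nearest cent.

Value at end of year 5: C / r = €102,000.00 / 0.114 = €894,736.8421
Discount to today: PV = €894,736.8421 / (1 + 0.114)^5 = €894,736.8421 / 1.715639 = €521,518.08

€521518.08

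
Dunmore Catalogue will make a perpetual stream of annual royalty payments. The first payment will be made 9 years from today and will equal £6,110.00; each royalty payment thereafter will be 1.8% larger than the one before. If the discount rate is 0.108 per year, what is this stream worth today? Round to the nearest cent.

£29886.88

Value at end of year 8: C₁ / (r − g) = £6,110.00 / (0.108 − 0.018) = £67,888.8889
Discount to today: PV = £67,888.8889 / (1 + 0.108)^8 = £67,888.8889 / 2.271528 = £29,886.88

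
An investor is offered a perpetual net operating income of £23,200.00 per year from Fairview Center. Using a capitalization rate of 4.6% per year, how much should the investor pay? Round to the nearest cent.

£504347.83

Level perpetuity: PV = C / r = £23,200.00 / 0.046 = £504,347.83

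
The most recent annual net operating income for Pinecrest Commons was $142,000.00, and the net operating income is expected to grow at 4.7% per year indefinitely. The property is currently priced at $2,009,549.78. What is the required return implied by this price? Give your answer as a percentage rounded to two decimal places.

D₁ = $142,000.00 × 1.047 = $148,674.0000
P = D₁/(r − g) ⇒ r = D₁/P + g = $148,674.0000/$2,009,549.78 + 0.047 = 0.073984 + 0.047 = 0.120984

12.10%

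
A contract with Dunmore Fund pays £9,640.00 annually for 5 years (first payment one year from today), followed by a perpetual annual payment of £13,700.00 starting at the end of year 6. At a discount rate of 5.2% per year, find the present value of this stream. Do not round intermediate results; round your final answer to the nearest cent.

£245980.62

PV of 5-year annuity: £9,640.00 × [1 − (1+0.052)^−5] / 0.052 = 41506.41695
Perpetuity value at year 5: £13,700.00 / 0.052 = 263461.53846
PV of perpetuity: 263461.53846 / (1+0.052)^5 = 204474.20317
Total PV = 41506.41695 + 204474.20317 = 245980.62012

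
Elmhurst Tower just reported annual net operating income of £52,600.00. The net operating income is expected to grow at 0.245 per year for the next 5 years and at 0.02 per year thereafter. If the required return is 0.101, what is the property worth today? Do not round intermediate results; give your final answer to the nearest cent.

£1610696.03

D_1 = 65487.00000
D_2 = 81531.31500
D_3 = 101506.48718
D_4 = 126375.57653
D_5 = 157337.59278
Terminal value at year 5: TV = D_5×(1+g_2)/(r−g_2) = 160484.34464/0.081 = 1981288.20542
P_0 = D_1/(1+r)^1 + D_2/(1+r)^2 + D_3/(1+r)^3 + D_4/(1+r)^4 + D_5/(1+r)^5 + TV/(1+r)^5
    = 59479.56403 + 67258.90756 + 76055.71291 + 86003.05410 + 97251.40995 + 1224647.38459 = 1610696.03314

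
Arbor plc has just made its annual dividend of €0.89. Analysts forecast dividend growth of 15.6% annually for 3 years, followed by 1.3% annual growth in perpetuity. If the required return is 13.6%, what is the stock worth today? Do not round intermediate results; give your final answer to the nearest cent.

D_1 = 1.02884
D_2 = 1.18934
D_3 = 1.37488
Terminal value at year 3: TV = D_3×(1+g_2)/(r−g_2) = 1.39275/0.123 = 11.32317
P_0 = D_1/(1+r)^1 + D_2/(1+r)^2 + D_3/(1+r)^3 + TV/(1+r)^3
    = 0.90567 + 0.92161 + 0.93784 + 7.72383 = 10.48895

€10.49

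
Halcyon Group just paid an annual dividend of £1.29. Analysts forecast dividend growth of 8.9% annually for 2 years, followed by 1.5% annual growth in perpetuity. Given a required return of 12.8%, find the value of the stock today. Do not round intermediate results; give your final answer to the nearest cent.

D_1 = 1.40481
D_2 = 1.52984
Terminal value at year 2: TV = D_2×(1+g_2)/(r−g_2) = 1.55279/0.113 = 13.74147
P_0 = D_1/(1+r)^1 + D_2/(1+r)^2 + TV/(1+r)^2
    = 1.24540 + 1.20234 + 10.79978 = 13.24752

£13.25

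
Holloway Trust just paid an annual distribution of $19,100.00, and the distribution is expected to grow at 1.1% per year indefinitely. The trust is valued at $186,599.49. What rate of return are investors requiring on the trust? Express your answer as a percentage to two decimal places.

D₁ = $19,100.00 × 1.011 = $19,310.1000
P = D₁/(r − g) ⇒ r = D₁/P + g = $19,310.1000/$186,599.49 + 0.011 = 0.103484 + 0.011 = 0.114484

11.45%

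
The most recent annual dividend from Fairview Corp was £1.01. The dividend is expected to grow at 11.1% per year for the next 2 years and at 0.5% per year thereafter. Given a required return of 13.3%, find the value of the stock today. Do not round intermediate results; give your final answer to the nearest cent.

D_1 = 1.12211
D_2 = 1.24666
Terminal value at year 2: TV = D_2×(1+g_2)/(r−g_2) = 1.25290/0.128 = 9.78826
P_0 = D_1/(1+r)^1 + D_2/(1+r)^2 + TV/(1+r)^2
    = 0.99039 + 0.97116 + 7.62510 = 9.58665

£9.59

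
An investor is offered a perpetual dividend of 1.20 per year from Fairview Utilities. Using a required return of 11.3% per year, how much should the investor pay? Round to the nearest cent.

Level perpetuity: PV = C / r = 1.20 / 0.113 = 10.62

10.62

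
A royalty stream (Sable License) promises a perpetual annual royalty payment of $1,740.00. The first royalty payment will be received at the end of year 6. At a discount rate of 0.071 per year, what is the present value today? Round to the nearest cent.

Value at end of year 5: C / r = $1,740.00 / 0.071 = $24,507.0423
Discount to today: PV = $24,507.0423 / (1 + 0.071)^5 = $24,507.0423 / 1.409118 = $17,391.76

$17391.76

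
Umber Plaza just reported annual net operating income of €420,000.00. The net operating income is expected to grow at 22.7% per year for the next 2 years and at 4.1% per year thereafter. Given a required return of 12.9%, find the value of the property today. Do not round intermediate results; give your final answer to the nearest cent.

D_1 = 515340.00000
D_2 = 632322.18000
Terminal value at year 2: TV = D_2×(1+g_2)/(r−g_2) = 658247.38938/0.088 = 7480083.97023
P_0 = D_1/(1+r)^1 + D_2/(1+r)^2 + TV/(1+r)^2
    = 456457.04163 + 496078.64489 + 5868384.87874 = 6820920.56526

€6820920.57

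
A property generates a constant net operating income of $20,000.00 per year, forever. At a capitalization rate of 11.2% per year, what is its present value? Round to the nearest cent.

Level perpetuity: PV = C / r = $20,000.00 / 0.112 = $178,571.43

$178571.43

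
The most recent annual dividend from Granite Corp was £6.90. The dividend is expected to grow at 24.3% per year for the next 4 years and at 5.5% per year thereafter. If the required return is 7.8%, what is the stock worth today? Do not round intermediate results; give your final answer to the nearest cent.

D_1 = 8.57670
D_2 = 10.66084
D_3 = 13.25142
D_4 = 16.47152
Terminal value at year 4: TV = D_4×(1+g_2)/(r−g_2) = 17.37745/0.023 = 755.54133
P_0 = D_1/(1+r)^1 + D_2/(1+r)^2 + D_3/(1+r)^3 + D_4/(1+r)^4 + TV/(1+r)^4
    = 7.95612 + 9.17390 + 10.57806 + 12.19716 + 559.47822 = 599.38346

£599.38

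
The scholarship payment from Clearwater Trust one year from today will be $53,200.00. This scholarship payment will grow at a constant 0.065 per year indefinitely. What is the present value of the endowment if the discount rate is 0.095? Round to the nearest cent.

Growing perpetuity: P = D₁ / (r − g) = $53,200.0000 / (0.095 − 0.065) = $1,773,333.33

$1773333.33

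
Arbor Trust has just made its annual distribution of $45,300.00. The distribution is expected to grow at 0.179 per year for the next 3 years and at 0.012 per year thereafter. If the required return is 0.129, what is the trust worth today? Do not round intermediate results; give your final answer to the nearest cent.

D_1 = 53408.70000
D_2 = 62968.85730
D_3 = 74240.28276
Terminal value at year 3: TV = D_3×(1+g_2)/(r−g_2) = 75131.16615/0.117 = 642146.71923
P_0 = D_1/(1+r)^1 + D_2/(1+r)^2 + D_3/(1+r)^3 + TV/(1+r)^3
    = 47306.20018 + 49401.24890 + 51589.08100 + 446223.50407 = 594520.03415

$594520.03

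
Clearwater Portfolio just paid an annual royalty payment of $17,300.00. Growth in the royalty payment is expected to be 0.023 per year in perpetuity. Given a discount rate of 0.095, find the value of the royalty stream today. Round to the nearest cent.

D₁ = D₀ × (1 + g) = $17,300.00 × 1.023 = $17,697.9000
Growing perpetuity: P = D₁ / (r − g) = $17,697.9000 / (0.095 − 0.023) = $245,804.17

$245804.17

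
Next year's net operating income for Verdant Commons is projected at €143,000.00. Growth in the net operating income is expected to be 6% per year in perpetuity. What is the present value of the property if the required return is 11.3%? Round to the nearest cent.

Growing perpetuity: P = D₁ / (r − g) = €143,000.0000 / (0.113 − 0.06) = €2,698,113.21

€2698113.21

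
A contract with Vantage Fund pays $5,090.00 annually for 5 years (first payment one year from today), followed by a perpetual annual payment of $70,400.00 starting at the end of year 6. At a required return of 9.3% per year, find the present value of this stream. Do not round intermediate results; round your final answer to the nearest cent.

PV of 5-year annuity: $5,090.00 × [1 − (1+0.093)^−5] / 0.093 = 19645.16947
Perpetuity value at year 5: $70,400.00 / 0.093 = 756989.24731
PV of perpetuity: 756989.24731 / (1+0.093)^5 = 485276.09792
Total PV = 19645.16947 + 485276.09792 = 504921.26738

$504921.27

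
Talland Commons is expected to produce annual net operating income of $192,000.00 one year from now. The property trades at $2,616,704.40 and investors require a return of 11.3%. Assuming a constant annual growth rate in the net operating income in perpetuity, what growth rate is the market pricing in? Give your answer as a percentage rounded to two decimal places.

P = D₁/(r−g) ⇒ g = r − D₁/P = 0.113 − $192,000.00/$2,616,704.40 = 0.039625

3.96%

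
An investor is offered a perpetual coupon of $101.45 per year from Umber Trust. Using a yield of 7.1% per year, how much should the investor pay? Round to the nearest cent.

$1428.87

Level perpetuity: PV = C / r = $101.45 / 0.071 = $1,428.87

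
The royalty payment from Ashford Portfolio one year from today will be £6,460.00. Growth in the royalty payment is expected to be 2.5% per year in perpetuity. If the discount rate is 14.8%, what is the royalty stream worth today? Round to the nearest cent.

£52520.33

Growing perpetuity: P = D₁ / (r − g) = £6,460.0000 / (0.148 − 0.025) = £52,520.33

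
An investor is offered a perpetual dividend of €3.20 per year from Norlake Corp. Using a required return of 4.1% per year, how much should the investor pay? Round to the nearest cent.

Level perpetuity: PV = C / r = €3.20 / 0.041 = €78.05

€78.05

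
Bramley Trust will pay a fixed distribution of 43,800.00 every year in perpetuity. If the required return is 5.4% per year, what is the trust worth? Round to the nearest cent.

Level perpetuity: PV = C / r = 43,800.00 / 0.054 = 811,111.11

811111.11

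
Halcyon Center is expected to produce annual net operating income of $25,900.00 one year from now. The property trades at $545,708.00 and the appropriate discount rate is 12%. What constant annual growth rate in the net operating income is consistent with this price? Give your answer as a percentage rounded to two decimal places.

P = D₁/(r−g) ⇒ g = r − D₁/P = 0.12 − $25,900.00/$545,708.00 = 0.072539

7.25%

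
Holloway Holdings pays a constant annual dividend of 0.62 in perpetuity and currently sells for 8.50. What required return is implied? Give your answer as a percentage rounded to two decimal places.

P = C/r ⇒ r = C/P = 0.62/8.50 = 0.072941

7.29%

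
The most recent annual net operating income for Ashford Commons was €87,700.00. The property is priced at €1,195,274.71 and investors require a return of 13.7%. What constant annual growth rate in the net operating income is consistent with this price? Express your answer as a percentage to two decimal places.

5.93%

P = D₀(1+g)/(r−g) ⇒ P(r−g) = D₀(1+g) ⇒ g(P+D₀) = P·r − D₀
g = (P·r − D₀)/(P + D₀) = (€1,195,274.71×0.137 − €87,700.00) / (€1,195,274.71 + €87,700.00) = 0.059278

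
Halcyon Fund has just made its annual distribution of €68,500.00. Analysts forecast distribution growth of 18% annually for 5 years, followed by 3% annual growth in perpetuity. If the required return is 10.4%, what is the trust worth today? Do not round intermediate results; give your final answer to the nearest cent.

D_1 = 80830.00000
D_2 = 95379.40000
D_3 = 112547.69200
D_4 = 132806.27656
D_5 = 156711.40634
Terminal value at year 5: TV = D_5×(1+g_2)/(r−g_2) = 161412.74853/0.074 = 2181253.35853
P_0 = D_1/(1+r)^1 + D_2/(1+r)^2 + D_3/(1+r)^3 + D_4/(1+r)^4 + D_5/(1+r)^5 + TV/(1+r)^5
    = 73215.57971 + 78255.78266 + 83642.95611 + 89400.98569 + 95555.40137 + 1330027.88399 = 1750098.58953

€1750098.59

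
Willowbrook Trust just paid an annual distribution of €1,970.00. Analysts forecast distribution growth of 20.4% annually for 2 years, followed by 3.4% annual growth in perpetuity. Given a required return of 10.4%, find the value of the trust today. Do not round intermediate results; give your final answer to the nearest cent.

D_1 = 2371.88000
D_2 = 2855.74352
Terminal value at year 2: TV = D_2×(1+g_2)/(r−g_2) = 2952.83880/0.07 = 42183.41142
P_0 = D_1/(1+r)^1 + D_2/(1+r)^2 + TV/(1+r)^2
    = 2148.44203 + 2343.04729 + 34610.15561 = 39101.64493

€39101.64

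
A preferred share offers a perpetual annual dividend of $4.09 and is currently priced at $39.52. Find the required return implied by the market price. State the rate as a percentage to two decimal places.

P = C/r ⇒ r = C/P = $4.09/$39.52 = 0.103492

10.35%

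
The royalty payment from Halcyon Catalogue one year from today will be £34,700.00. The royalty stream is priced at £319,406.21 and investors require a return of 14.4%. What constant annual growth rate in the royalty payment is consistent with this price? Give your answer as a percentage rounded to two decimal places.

P = D₁/(r−g) ⇒ g = r − D₁/P = 0.144 − £34,700.00/£319,406.21 = 0.035361

3.54%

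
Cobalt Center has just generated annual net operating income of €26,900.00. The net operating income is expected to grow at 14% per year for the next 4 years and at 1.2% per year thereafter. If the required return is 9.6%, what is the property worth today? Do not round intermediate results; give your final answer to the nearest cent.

€498183.39

D_1 = 30666.00000
D_2 = 34959.24000
D_3 = 39853.53360
D_4 = 45433.02830
Terminal value at year 4: TV = D_4×(1+g_2)/(r−g_2) = 45978.22464/0.084 = 547359.81719
P_0 = D_1/(1+r)^1 + D_2/(1+r)^2 + D_3/(1+r)^3 + D_4/(1+r)^4 + TV/(1+r)^4
    = 27979.92701 + 29103.20875 + 30271.58574 + 31486.86838 + 379341.79526 = 498183.38514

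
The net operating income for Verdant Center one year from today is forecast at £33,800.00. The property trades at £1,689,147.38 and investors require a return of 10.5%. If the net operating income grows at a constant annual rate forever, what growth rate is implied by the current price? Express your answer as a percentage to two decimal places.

8.50%

P = D₁/(r−g) ⇒ g = r − D₁/P = 0.105 − £33,800.00/£1,689,147.38 = 0.084990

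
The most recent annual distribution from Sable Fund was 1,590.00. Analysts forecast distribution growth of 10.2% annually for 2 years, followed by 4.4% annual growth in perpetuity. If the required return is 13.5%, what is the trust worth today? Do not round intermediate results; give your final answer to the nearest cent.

20238.67

D_1 = 1752.18000
D_2 = 1930.90236
Terminal value at year 2: TV = D_2×(1+g_2)/(r−g_2) = 2015.86206/0.091 = 22152.33037
P_0 = D_1/(1+r)^1 + D_2/(1+r)^2 + TV/(1+r)^2
    = 1543.77093 + 1498.88596 + 17196.01030 = 20238.66718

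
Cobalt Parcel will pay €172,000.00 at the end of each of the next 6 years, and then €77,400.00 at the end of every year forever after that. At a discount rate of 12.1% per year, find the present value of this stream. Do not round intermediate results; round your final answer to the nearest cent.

€1027509.50

PV of 6-year annuity: €172,000.00 × [1 − (1+0.121)^−6] / 0.121 = 705163.77015
Perpetuity value at year 6: €77,400.00 / 0.121 = 639669.42149
PV of perpetuity: 639669.42149 / (1+0.121)^6 = 322345.72492
Total PV = 705163.77015 + 322345.72492 = 1027509.49507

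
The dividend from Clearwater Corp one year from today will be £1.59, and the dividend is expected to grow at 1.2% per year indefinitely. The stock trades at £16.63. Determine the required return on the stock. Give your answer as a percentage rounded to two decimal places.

P = D₁/(r − g) ⇒ r = D₁/P + g = £1.5900/£16.63 + 0.012 = 0.095610 + 0.012 = 0.107610

10.76%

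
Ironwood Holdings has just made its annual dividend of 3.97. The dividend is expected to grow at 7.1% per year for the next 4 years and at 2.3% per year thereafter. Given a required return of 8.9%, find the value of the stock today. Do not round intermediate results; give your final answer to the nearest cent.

D_1 = 4.25187
D_2 = 4.55375
D_3 = 4.87707
D_4 = 5.22334
Terminal value at year 4: TV = D_4×(1+g_2)/(r−g_2) = 5.34348/0.066 = 80.96179
P_0 = D_1/(1+r)^1 + D_2/(1+r)^2 + D_3/(1+r)^3 + D_4/(1+r)^4 + TV/(1+r)^4
    = 3.90438 + 3.83984 + 3.77638 + 3.71396 + 57.56633 = 72.80089

72.80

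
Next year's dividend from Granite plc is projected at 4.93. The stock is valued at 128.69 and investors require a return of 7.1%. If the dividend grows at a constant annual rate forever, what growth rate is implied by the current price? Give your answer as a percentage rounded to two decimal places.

P = D₁/(r−g) ⇒ g = r − D₁/P = 0.071 − 4.93/128.69 = 0.032691

3.27%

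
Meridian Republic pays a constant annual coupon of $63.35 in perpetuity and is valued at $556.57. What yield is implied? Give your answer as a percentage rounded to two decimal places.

11.38%

P = C/r ⇒ r = C/P = $63.35/$556.57 = 0.113822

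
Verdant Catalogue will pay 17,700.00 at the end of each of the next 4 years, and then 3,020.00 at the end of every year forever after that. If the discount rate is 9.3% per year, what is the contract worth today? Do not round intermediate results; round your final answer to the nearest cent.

79720.71

PV of 4-year annuity: 17,700.00 × [1 − (1+0.093)^−4] / 0.093 = 56967.46817
Perpetuity value at year 4: 3,020.00 / 0.093 = 32473.11828
PV of perpetuity: 32473.11828 / (1+0.093)^4 = 22753.24518
Total PV = 56967.46817 + 22753.24518 = 79720.71335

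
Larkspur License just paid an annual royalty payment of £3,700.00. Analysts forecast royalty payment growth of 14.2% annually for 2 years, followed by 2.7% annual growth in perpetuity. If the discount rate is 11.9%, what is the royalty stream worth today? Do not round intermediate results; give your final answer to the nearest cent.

£50648.32

D_1 = 4225.40000
D_2 = 4825.40680
Terminal value at year 2: TV = D_2×(1+g_2)/(r−g_2) = 4955.69278/0.092 = 53866.22591
P_0 = D_1/(1+r)^1 + D_2/(1+r)^2 + TV/(1+r)^2
    = 3776.05004 + 3853.66323 + 43018.61015 = 50648.32343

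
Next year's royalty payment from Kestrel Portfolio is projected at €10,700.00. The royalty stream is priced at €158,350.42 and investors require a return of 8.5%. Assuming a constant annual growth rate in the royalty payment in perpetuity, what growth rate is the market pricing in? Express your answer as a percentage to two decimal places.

P = D₁/(r−g) ⇒ g = r − D₁/P = 0.085 − €10,700.00/€158,350.42 = 0.017428

1.74%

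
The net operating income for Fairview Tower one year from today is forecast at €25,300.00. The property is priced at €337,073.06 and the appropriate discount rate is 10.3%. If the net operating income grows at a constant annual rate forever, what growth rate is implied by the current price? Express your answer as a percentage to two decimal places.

2.79%

P = D₁/(r−g) ⇒ g = r − D₁/P = 0.103 − €25,300.00/€337,073.06 = 0.027942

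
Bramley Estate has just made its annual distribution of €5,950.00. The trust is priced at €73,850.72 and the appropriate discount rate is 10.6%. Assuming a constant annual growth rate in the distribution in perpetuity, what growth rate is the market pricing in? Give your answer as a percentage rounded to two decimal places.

2.35%

P = D₀(1+g)/(r−g) ⇒ P(r−g) = D₀(1+g) ⇒ g(P+D₀) = P·r − D₀
g = (P·r − D₀)/(P + D₀) = (€73,850.72×0.106 − €5,950.00) / (€73,850.72 + €5,950.00) = 0.023536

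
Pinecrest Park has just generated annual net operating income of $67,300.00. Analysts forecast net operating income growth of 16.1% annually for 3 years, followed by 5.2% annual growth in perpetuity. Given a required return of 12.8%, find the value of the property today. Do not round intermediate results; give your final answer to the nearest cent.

D_1 = 78135.30000
D_2 = 90715.08330
D_3 = 105320.21171
Terminal value at year 3: TV = D_3×(1+g_2)/(r−g_2) = 110796.86272/0.076 = 1457853.45685
P_0 = D_1/(1+r)^1 + D_2/(1+r)^2 + D_3/(1+r)^3 + TV/(1+r)^3
    = 69268.88298 + 71295.36626 + 73381.13495 + 1015749.39432 = 1229694.77851

$1229694.78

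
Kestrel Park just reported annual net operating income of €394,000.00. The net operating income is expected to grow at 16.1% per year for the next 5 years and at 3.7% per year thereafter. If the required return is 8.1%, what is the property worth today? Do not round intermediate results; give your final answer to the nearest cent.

€15722508.72

D_1 = 457434.00000
D_2 = 531080.87400
D_3 = 616584.89471
D_4 = 715855.06276
D_5 = 831107.72787
Terminal value at year 5: TV = D_5×(1+g_2)/(r−g_2) = 861858.71380/0.044 = 19587698.04088
P_0 = D_1/(1+r)^1 + D_2/(1+r)^2 + D_3/(1+r)^3 + D_4/(1+r)^4 + D_5/(1+r)^5 + TV/(1+r)^5
    = 423158.18686 + 454474.24140 + 488107.85778 + 524230.54846 + 563026.51874 + 13269511.36217 = 15722508.71541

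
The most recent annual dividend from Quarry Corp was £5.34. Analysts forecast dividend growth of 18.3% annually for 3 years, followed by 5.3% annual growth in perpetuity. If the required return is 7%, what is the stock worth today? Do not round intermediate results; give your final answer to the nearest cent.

£466.66

D_1 = 6.31722
D_2 = 7.47327
D_3 = 8.84088
Terminal value at year 3: TV = D_3×(1+g_2)/(r−g_2) = 9.30945/0.017 = 547.61450
P_0 = D_1/(1+r)^1 + D_2/(1+r)^2 + D_3/(1+r)^3 + TV/(1+r)^3
    = 5.90394 + 6.52744 + 7.21679 + 447.01656 = 466.66474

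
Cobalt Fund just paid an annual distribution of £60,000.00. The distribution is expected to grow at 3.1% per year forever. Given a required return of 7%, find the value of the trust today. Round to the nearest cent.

£1586153.85

D₁ = D₀ × (1 + g) = £60,000.00 × 1.031 = £61,860.0000
Growing perpetuity: P = D₁ / (r − g) = £61,860.0000 / (0.07 − 0.031) = £1,586,153.85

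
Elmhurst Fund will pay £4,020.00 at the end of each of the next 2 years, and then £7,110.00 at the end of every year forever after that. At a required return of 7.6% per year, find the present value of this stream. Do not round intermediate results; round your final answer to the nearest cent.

PV of 2-year annuity: £4,020.00 × [1 − (1+0.076)^−2] / 0.076 = 7208.23372
Perpetuity value at year 2: £7,110.00 / 0.076 = 93552.63158
PV of perpetuity: 93552.63158 / (1+0.076)^2 = 80803.74060
Total PV = 7208.23372 + 80803.74060 = 88011.97432

£88011.97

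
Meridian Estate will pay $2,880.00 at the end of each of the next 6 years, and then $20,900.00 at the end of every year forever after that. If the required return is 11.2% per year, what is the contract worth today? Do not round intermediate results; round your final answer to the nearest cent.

PV of 6-year annuity: $2,880.00 × [1 − (1+0.112)^−6] / 0.112 = 12114.07173
Perpetuity value at year 6: $20,900.00 / 0.112 = 186607.14286
PV of perpetuity: 186607.14286 / (1+0.112)^6 = 98695.99733
Total PV = 12114.07173 + 98695.99733 = 110810.06906

$110810.07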